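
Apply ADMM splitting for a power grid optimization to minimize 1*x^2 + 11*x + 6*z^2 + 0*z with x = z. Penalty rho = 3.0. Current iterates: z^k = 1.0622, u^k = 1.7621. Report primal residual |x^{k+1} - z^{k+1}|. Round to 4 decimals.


ADMM iteration with rho = 3.0, z^k = 1.0622, u^k = 1.7621
Step 1: x-update.
Minimize 1*x^2 + 11*x + (3.0/2)*(x - 1.0622 + 1.7621)^2
FOC: (2*1 + 3.0)*x = -11 + 3.0*(1.0622 - 1.7621)
x^{k+1} = -2.6199
Step 2: z-update.
Minimize 6*z^2 + 0*z + (3.0/2)*(-2.6199 - z + 1.7621)^2
FOC: (2*6 + 3.0)*z = 0 + 3.0*(-2.6199 + 1.7621)
z^{k+1} = -0.1716
Step 3: u-update.
u^{k+1} = 1.7621 - 2.6199 + 0.1716 = -0.6863
Step 4: Primal residual = |-2.6199 + 0.1716| = 2.4484


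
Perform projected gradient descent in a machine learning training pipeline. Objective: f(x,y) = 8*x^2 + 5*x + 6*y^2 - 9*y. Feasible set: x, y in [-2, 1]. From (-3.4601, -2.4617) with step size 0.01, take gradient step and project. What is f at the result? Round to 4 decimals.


Step 1: Compute gradient at (-3.4601, -2.4617).
grad_x = 2*8*-3.4601 + 5 = -50.3616
grad_y = 2*6*-2.4617 - 9 = -38.5404
Step 2: Gradient step.
x_raw = -3.4601 - 0.01*-50.3616 = -2.9565
y_raw = -2.4617 - 0.01*-38.5404 = -2.0763
Step 3: Project onto [-2, 1].
x_proj = clip(-2.9565) = -2.0
y_proj = clip(-2.0763) = -2.0
Step 4: Evaluate f.
f(-2.0, -2.0) = 64.0


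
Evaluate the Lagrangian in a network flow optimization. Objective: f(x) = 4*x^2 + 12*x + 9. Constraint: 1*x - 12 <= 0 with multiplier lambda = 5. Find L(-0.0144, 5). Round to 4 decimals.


Step 1: Evaluate f(x).
f(-0.0144) = 4*(-0.0144)^2 + 12*(-0.0144) + 9 = 8.828
Step 2: Evaluate g(x).
g(-0.0144) = 1*-0.0144 - 12 = -12.0144
Step 3: Compute Lagrangian.
L = 8.828 + 5*-12.0144 = -51.244


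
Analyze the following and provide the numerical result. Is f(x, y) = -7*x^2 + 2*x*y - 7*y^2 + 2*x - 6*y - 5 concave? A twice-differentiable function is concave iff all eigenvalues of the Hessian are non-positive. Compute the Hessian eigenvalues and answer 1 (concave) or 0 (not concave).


The Hessian of f(x,y) = -7*x^2 + 2*x*y - 7*y^2 + 2*x - 6*y - 5 is:
H = [[-14, 2], [2, -14]]
Trace = -14 - 14 = -28
Determinant = -14*-14 - (2)^2 = 192
Discriminant = (-28)^2 - 4*192 = 16.0
Eigenvalues: lambda_1 = -16.0, lambda_2 = -12.0
The function is concave.

1


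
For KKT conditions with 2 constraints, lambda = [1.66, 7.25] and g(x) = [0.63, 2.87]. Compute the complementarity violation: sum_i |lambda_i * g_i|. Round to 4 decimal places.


KKT complementary slackness check:
lambda_1 * g_1 = 1.66 * 0.63 = 1.0458
lambda_2 * g_2 = 7.25 * 2.87 = 20.8075
Total violation = 1.0458 + 20.8075 = 21.8533


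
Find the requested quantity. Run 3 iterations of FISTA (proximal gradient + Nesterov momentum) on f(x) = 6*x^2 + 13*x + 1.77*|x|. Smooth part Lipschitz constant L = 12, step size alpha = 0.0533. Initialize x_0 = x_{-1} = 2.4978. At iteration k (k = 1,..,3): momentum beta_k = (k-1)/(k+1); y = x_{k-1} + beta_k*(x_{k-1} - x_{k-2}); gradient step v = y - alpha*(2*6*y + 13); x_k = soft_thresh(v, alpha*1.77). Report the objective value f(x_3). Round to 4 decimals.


FISTA on f(x) = 6*x^2 + 13*x + 1.77*|x|
L = 12, alpha = 0.0533
Iteration 1: beta = 0.0, y = 2.4978 + 0.0*(2.4978 - 2.4978) = 2.4978
  grad(y) = 42.9736, v = y - alpha*grad = 0.2073
  prox(v) = soft_thresh(0.2073, 0.0943) = 0.113
Iteration 2: beta = 0.3333, y = 0.113 + 0.3333*(0.113 - 2.4978) = -0.682
  grad(y) = 4.8163, v = y - alpha*grad = -0.9387
  prox(v) = soft_thresh(-0.9387, 0.0943) = -0.8443
Iteration 3: beta = 0.5, y = -0.8443 + 0.5*(-0.8443 - 0.113) = -1.323
  grad(y) = -2.876, v = y - alpha*grad = -1.1697
  prox(v) = soft_thresh(-1.1697, 0.0943) = -1.0754
f(x_3) = 6*(-1.0754)^2 + 13*(-1.0754) + 1.77*|-1.0754| = -5.1379


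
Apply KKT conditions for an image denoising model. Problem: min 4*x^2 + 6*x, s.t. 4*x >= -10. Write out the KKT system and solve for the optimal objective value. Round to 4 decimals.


Step 1: Try lambda = 0 (constraint inactive).
Stationarity: 2*4*x + 6 = 0
x* = -6/(2*4) = -0.75
Check constraint: 4*-0.75 = -3.0 >= -10 -- satisfied.
Step 2: Compute optimal value.
f(x*) = 4*(-0.75)^2 + 6*(-0.75) = -2.25


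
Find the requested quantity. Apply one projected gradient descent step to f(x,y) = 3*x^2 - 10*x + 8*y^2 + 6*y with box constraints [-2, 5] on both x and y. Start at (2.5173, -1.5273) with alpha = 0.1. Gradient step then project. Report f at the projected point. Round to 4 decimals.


Step 1: Compute gradient at (2.5173, -1.5273).
grad_x = 2*3*2.5173 - 10 = 5.1038
grad_y = 2*8*-1.5273 + 6 = -18.4368
Step 2: Gradient step.
x_raw = 2.5173 - 0.1*5.1038 = 2.0069
y_raw = -1.5273 - 0.1*-18.4368 = 0.3164
Step 3: Project onto [-2, 5].
x_proj = clip(2.0069) = 2.0069
y_proj = clip(0.3164) = 0.3164
Step 4: Evaluate f.
f(2.0069, 0.3164) = -5.287


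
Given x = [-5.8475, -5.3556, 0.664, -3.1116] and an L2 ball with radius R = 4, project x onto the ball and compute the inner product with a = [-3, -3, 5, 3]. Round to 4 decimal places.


Step 1: Compute ||x|| (intermediates to 6 decimals).
||x|| = sqrt((-5.8475)^2 + (-5.3556)^2 + 0.664^2 + (-3.1116)^2) = 8.543925
Step 2: Project.
Since ||x|| > R, scale = R/||x|| = 4/8.543925 = 0.468169, proj(x) = scale * x
proj(x) = [-2.737618, -2.507326, 0.310864, -1.456755]
Step 3: Dot product.
a^T * proj(x) = -3*(-2.737618) - 3*(-2.507326) + 5*0.310864 + 3*(-1.456755) = 12.9189


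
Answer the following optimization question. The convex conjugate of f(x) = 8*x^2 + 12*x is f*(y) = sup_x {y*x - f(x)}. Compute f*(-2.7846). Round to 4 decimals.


f*(y) = sup_x {y*x - a*x^2 - b*x} = sup_x {(y-b)*x - a*x^2}
FOC: (y - b) - 2a*x = 0 => x* = (y - b)/(2a)
x* = (-2.7846 - 12)/(2*8) = -0.924
f*(-2.7846) = (y-b)^2/(4a) = (-2.7846 - 12)^2/(4*8)
= 218.5844/32 = 6.8308


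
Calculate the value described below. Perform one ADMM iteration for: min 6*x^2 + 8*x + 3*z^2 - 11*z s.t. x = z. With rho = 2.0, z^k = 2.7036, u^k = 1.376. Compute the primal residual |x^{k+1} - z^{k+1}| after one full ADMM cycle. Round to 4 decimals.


ADMM iteration with rho = 2.0, z^k = 2.7036, u^k = 1.376
Step 1: x-update.
Minimize 6*x^2 + 8*x + (2.0/2)*(x - 2.7036 + 1.376)^2
FOC: (2*6 + 2.0)*x = -8 + 2.0*(2.7036 - 1.376)
x^{k+1} = -0.3818
Step 2: z-update.
Minimize 3*z^2 - 11*z + (2.0/2)*(-0.3818 - z + 1.376)^2
FOC: (2*3 + 2.0)*z = 11 + 2.0*(-0.3818 + 1.376)
z^{k+1} = 1.6236
Step 3: u-update.
u^{k+1} = 1.376 - 0.3818 - 1.6236 = -0.6293
Step 4: Primal residual = |-0.3818 - 1.6236| = 2.0053


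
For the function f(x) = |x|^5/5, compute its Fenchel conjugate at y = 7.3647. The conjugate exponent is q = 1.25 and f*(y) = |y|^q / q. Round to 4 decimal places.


The conjugate exponent q satisfies 1/p + 1/q = 1.
p = 5, so q = 5/(5 - 1) = 1.25
|y|^q = 7.3647^1.25 = 12.1323
f*(7.3647) = 12.1323 / 1.25 = 9.7059


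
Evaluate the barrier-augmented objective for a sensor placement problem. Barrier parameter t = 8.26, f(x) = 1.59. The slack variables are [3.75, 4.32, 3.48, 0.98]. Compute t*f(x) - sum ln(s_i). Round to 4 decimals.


Step 1: Compute log-barrier.
ln values: [1.3218, 1.4633, 1.247, -0.0202]
phi = -(1.3218 + 1.4633 + 1.247 - 0.0202) = -4.0118
Step 2: Compute augmented objective.
t*f(x) = 8.26*1.59 = 13.1334
Total = 13.1334 - 4.0118 = 9.1216


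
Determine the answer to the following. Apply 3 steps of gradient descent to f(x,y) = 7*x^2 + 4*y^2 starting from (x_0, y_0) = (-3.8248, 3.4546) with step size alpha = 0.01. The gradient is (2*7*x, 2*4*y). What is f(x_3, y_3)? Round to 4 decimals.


Gradient descent on f(x,y) = 7*x^2 + 4*y^2.
Starting point: (-3.8248, 3.4546), alpha = 0.01
Step 1: grad_x = 2*7*-3.8248 = -53.5472, grad_y = 2*4*3.4546 = 27.6368
  x_1 = -3.8248 - 0.01*-53.5472 = -3.2893
  y_1 = 3.4546 - 0.01*27.6368 = 3.1782
Step 2: grad_x = 2*7*-3.2893 = -46.0506, grad_y = 2*4*3.1782 = 25.4259
  x_2 = -3.2893 - 0.01*-46.0506 = -2.8288
  y_2 = 3.1782 - 0.01*25.4259 = 2.924
Step 3: grad_x = 2*7*-2.8288 = -39.6035, grad_y = 2*4*2.924 = 23.3918
  x_3 = -2.8288 - 0.01*-39.6035 = -2.4328
  y_3 = 2.924 - 0.01*23.3918 = 2.6901
f(-2.4328, 2.6901) = 7*(-2.4328)^2 + 4*2.6901^2 = 70.3748


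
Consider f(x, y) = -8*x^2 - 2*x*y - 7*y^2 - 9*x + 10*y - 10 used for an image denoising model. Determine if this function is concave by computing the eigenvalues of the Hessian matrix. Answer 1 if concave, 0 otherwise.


The Hessian of f(x,y) = -8*x^2 - 2*x*y - 7*y^2 - 9*x + 10*y - 10 is:
H = [[-16, -2], [-2, -14]]
Trace = -16 - 14 = -30
Determinant = -16*-14 - (-2)^2 = 220
Discriminant = (-30)^2 - 4*220 = 20.0
Eigenvalues: lambda_1 = -17.2361, lambda_2 = -12.7639
The function is concave.

1


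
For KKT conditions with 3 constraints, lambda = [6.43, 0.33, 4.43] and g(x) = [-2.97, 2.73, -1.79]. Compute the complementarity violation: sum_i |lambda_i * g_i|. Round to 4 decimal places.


KKT complementary slackness check:
lambda_1 * g_1 = 6.43 * -2.97 = -19.0971
lambda_2 * g_2 = 0.33 * 2.73 = 0.9009
lambda_3 * g_3 = 4.43 * -1.79 = -7.9297
Total violation = 19.0971 + 0.9009 + 7.9297 = 27.9277


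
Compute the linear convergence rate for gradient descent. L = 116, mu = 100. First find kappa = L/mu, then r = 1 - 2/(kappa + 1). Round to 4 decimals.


Step 1: Compute the condition number.
kappa = L/mu = 116/100 = 1.16
Step 2: Compute the convergence rate.
r = 1 - 2/(kappa + 1) = 1 - 2*mu/(L + mu) = (L - mu)/(L + mu) = 16/216 = 0.0741


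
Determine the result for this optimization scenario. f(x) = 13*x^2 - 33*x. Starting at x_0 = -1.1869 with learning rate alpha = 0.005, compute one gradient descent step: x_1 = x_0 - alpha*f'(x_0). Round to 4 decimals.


We compute the gradient at x_0 and apply the update.
f'(x) = 26*x - 33
f'(-1.1869) = 26*-1.1869 - 33 = -63.8594
x_1 = -1.1869 - 0.005*-63.8594 = -0.8676


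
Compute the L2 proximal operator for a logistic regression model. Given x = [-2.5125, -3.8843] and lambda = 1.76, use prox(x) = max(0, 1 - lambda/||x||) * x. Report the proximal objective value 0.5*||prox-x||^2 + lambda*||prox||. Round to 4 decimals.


Step 1: Compute ||x||.
||x|| = 4.6261
Step 2: Compute scaling factor.
scale = max(0, 1 - 1.76/4.6261) = 0.6195
Step 3: prox(x) = [-1.5566, -2.4065]
||prox(x)|| = 2.8661
Step 4: Proximal objective.
0.5*||prox-x||^2 = 1.5488
lambda*||prox|| = 5.0443
Total = 6.5931


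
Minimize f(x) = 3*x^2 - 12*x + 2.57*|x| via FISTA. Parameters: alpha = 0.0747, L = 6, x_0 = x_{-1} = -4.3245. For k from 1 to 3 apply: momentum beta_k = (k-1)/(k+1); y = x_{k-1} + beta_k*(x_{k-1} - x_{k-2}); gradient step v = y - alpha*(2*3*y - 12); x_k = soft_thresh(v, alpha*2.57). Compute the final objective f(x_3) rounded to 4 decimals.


FISTA on f(x) = 3*x^2 - 12*x + 2.57*|x|
L = 6, alpha = 0.0747
Iteration 1: beta = 0.0, y = -4.3245 + 0.0*(-4.3245 + 4.3245) = -4.3245
  grad(y) = -37.947, v = y - alpha*grad = -1.4899
  prox(v) = soft_thresh(-1.4899, 0.192) = -1.2979
Iteration 2: beta = 0.3333, y = -1.2979 + 0.3333*(-1.2979 + 4.3245) = -0.289
  grad(y) = -13.734, v = y - alpha*grad = 0.7369
  prox(v) = soft_thresh(0.7369, 0.192) = 0.5449
Iteration 3: beta = 0.5, y = 0.5449 + 0.5*(0.5449 + 1.2979) = 1.4664
  grad(y) = -3.2018, v = y - alpha*grad = 1.7055
  prox(v) = soft_thresh(1.7055, 0.192) = 1.5136
f(x_3) = 3*1.5136^2 - 12*1.5136 + 2.57*|1.5136| = -7.4003


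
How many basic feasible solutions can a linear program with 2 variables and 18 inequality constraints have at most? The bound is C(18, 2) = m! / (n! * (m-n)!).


Each vertex corresponds to some choice of n active constraints out of m, so the number of vertices is at most C(m, n) = m! / (n!(m-n)!).
m = 18, n = 2
Numerator: 18 * 17
Denominator: 2! = 2
C(18, 2) = 153


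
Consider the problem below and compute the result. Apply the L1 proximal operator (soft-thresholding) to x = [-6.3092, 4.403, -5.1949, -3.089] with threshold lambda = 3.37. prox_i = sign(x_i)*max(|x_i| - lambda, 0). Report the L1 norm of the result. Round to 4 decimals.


Soft-thresholding with lambda = 3.37:
prox(-6.3092) = sign(-6.3092)*max(|-6.3092| - 3.37, 0) = -2.9392
prox(4.403) = sign(4.403)*max(|4.403| - 3.37, 0) = 1.033
prox(-5.1949) = sign(-5.1949)*max(|-5.1949| - 3.37, 0) = -1.8249
prox(-3.089) = sign(-3.089)*max(|-3.089| - 3.37, 0) = 0.0
prox(x) = [-2.9392, 1.033, -1.8249, 0.0]
||prox(x)||_1 = 2.9392 + 1.033 + 1.8249 + 0.0 = 5.7971


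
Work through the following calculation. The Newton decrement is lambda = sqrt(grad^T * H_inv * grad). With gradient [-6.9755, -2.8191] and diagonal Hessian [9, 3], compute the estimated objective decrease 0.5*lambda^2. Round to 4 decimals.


Step 1: H is diagonal, so H^(-1) * g = [-0.7751, -0.9397].
Step 2: g^T H^(-1) g = sum_i g_i^2 / H_ii
  = (-6.9755)^2/9 + (-2.8191)^2/3
  = 5.4064 + 2.6491 = 8.0555
Step 3: Objective decrease = 0.5 * g^T H^(-1) g = 4.0278


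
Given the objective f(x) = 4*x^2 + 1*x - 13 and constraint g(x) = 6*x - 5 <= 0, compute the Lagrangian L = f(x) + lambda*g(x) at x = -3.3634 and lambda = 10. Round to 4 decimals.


Step 1: Evaluate f(x).
f(-3.3634) = 4*(-3.3634)^2 + 1*(-3.3634) - 13 = 28.8864
Step 2: Evaluate g(x).
g(-3.3634) = 6*-3.3634 - 5 = -25.1804
Step 3: Compute Lagrangian.
L = 28.8864 + 10*-25.1804 = -222.9176


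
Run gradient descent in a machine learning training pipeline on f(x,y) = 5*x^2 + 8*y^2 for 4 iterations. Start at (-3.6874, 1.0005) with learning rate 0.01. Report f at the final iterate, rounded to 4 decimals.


Gradient descent on f(x,y) = 5*x^2 + 8*y^2.
Starting point: (-3.6874, 1.0005), alpha = 0.01
Step 1: grad_x = 2*5*-3.6874 = -36.874, grad_y = 2*8*1.0005 = 16.008
  x_1 = -3.6874 - 0.01*-36.874 = -3.3187
  y_1 = 1.0005 - 0.01*16.008 = 0.8404
Step 2: grad_x = 2*5*-3.3187 = -33.1866, grad_y = 2*8*0.8404 = 13.4467
  x_2 = -3.3187 - 0.01*-33.1866 = -2.9868
  y_2 = 0.8404 - 0.01*13.4467 = 0.706
Step 3: grad_x = 2*5*-2.9868 = -29.8679, grad_y = 2*8*0.706 = 11.2952
  x_3 = -2.9868 - 0.01*-29.8679 = -2.6881
  y_3 = 0.706 - 0.01*11.2952 = 0.593
Step 4: grad_x = 2*5*-2.6881 = -26.8811, grad_y = 2*8*0.593 = 9.488
  x_4 = -2.6881 - 0.01*-26.8811 = -2.4193
  y_4 = 0.593 - 0.01*9.488 = 0.4981
f(-2.4193, 0.4981) = 5*(-2.4193)^2 + 8*0.4981^2 = 31.2501


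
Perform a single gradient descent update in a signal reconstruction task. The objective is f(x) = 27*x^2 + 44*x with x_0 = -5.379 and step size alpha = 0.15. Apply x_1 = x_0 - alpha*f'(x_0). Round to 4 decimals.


We compute the gradient at x_0 and apply the update.
f'(x) = 54*x + 44
f'(-5.379) = 54*-5.379 + 44 = -246.466
x_1 = -5.379 - 0.15*-246.466 = 31.5909


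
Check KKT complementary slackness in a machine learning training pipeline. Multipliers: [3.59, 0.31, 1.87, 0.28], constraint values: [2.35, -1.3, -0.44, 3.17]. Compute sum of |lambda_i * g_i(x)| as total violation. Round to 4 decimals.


KKT complementary slackness check:
lambda_1 * g_1 = 3.59 * 2.35 = 8.4365
lambda_2 * g_2 = 0.31 * -1.3 = -0.403
lambda_3 * g_3 = 1.87 * -0.44 = -0.8228
lambda_4 * g_4 = 0.28 * 3.17 = 0.8876
Total violation = 8.4365 + 0.403 + 0.8228 + 0.8876 = 10.5499


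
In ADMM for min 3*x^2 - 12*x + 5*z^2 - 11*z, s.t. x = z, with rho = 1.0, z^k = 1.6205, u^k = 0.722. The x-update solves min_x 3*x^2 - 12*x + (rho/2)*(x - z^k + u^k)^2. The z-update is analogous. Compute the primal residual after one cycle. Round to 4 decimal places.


ADMM iteration with rho = 1.0, z^k = 1.6205, u^k = 0.722
Step 1: x-update.
Minimize 3*x^2 - 12*x + (1.0/2)*(x - 1.6205 + 0.722)^2
FOC: (2*3 + 1.0)*x = 12 + 1.0*(1.6205 - 0.722)
x^{k+1} = 1.8426
Step 2: z-update.
Minimize 5*z^2 - 11*z + (1.0/2)*(1.8426 - z + 0.722)^2
FOC: (2*5 + 1.0)*z = 11 + 1.0*(1.8426 + 0.722)
z^{k+1} = 1.2331
Step 3: u-update.
u^{k+1} = 0.722 + 1.8426 - 1.2331 = 1.3315
Step 4: Primal residual = |1.8426 - 1.2331| = 0.6095


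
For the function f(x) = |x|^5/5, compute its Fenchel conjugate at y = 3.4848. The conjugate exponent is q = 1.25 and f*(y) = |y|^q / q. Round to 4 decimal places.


The conjugate exponent q satisfies 1/p + 1/q = 1.
p = 5, so q = 5/(5 - 1) = 1.25
|y|^q = 3.4848^1.25 = 4.7613
f*(3.4848) = 4.7613 / 1.25 = 3.809


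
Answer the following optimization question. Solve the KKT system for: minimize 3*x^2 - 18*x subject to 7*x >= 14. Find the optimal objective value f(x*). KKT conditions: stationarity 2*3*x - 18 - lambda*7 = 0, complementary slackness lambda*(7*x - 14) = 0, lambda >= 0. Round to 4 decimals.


Step 1: Try lambda = 0 (constraint inactive).
Stationarity: 2*3*x - 18 = 0
x* = 18/(2*3) = 3.0
Check constraint: 7*3.0 = 21.0 >= 14 -- satisfied.
Step 2: Compute optimal value.
f(x*) = 3*3.0^2 - 18*3.0 = -27.0


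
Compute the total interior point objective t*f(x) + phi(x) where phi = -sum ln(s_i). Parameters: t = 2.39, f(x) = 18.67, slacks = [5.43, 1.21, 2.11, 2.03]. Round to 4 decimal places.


Step 1: Compute log-barrier.
ln values: [1.6919, 0.1906, 0.7467, 0.708]
phi = -(1.6919 + 0.1906 + 0.7467 + 0.708) = -3.3373
Step 2: Compute augmented objective.
t*f(x) = 2.39*18.67 = 44.6213
Total = 44.6213 - 3.3373 = 41.284


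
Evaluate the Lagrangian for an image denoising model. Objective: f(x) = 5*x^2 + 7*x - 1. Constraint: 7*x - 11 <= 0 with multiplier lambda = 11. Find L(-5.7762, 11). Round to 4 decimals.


Step 1: Evaluate f(x).
f(-5.7762) = 5*(-5.7762)^2 + 7*(-5.7762) - 1 = 125.389
Step 2: Evaluate g(x).
g(-5.7762) = 7*-5.7762 - 11 = -51.4334
Step 3: Compute Lagrangian.
L = 125.389 + 11*-51.4334 = -440.3784


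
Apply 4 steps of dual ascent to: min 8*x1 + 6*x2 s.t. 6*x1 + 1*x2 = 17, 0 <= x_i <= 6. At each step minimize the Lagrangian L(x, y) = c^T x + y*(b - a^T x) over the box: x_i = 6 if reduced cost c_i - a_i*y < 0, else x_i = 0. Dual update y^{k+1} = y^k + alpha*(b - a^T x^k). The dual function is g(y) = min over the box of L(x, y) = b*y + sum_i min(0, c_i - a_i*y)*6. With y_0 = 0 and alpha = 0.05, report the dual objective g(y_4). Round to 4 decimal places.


Dual ascent for LP: min 8*x1 + 6*x2, 6*x1 + 1*x2 = 17, 0 <= x_i <= 6
Step 1: y^k = 0.0, reduced costs: (8.0, 6.0)
  x^k = (0.0, 0.0), subgradient = b - a^T x = 17.0
  y^{k+1} = 0.0 + 0.05*17.0 = 0.85
Step 2: y^k = 0.85, reduced costs: (2.9, 5.15)
  x^k = (0.0, 0.0), subgradient = b - a^T x = 17.0
  y^{k+1} = 0.85 + 0.05*17.0 = 1.7
Step 3: y^k = 1.7, reduced costs: (-2.2, 4.3)
  x^k = (6.0, 0.0), subgradient = b - a^T x = -19.0
  y^{k+1} = 1.7 + 0.05*-19.0 = 0.75
Step 4: y^k = 0.75, reduced costs: (3.5, 5.25)
  x^k = (0.0, 0.0), subgradient = b - a^T x = 17.0
  y^{k+1} = 0.75 + 0.05*17.0 = 1.6
Dual objective at y_4 = 1.6: reduced costs (-1.6, 4.4), box minimizer x = (6.0, 0.0)
g(y_4) = b*y + (c1 - a1*y)*x1 + (c2 - a2*y)*x2 = 17*1.6 + (-1.6)*6.0 + 4.4*0.0 = 27.2 - 9.6 + 0.0 = 17.6


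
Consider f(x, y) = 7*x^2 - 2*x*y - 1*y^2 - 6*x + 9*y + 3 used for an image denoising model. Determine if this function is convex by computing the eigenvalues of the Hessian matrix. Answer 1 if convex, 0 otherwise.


The Hessian of f(x,y) = 7*x^2 - 2*x*y - 1*y^2 - 6*x + 9*y + 3 is:
H = [[14, -2], [-2, -2]]
Trace = 14 - 2 = 12
Determinant = 14*-2 - (-2)^2 = -32
Discriminant = (12)^2 - 4*-32 = 272.0
Eigenvalues: lambda_1 = -2.2462, lambda_2 = 14.2462
The function is not convex.

0


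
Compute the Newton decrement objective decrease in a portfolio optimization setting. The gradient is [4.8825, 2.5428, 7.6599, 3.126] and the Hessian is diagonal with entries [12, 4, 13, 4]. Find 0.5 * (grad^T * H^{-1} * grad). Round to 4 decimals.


Step 1: H is diagonal, so H^(-1) * g = [0.4069, 0.6357, 0.5892, 0.7815].
Step 2: g^T H^(-1) g = sum_i g_i^2 / H_ii
  = (4.8825)^2/12 + (2.5428)^2/4 + (7.6599)^2/13 + (3.126)^2/4
  = 1.9866 + 1.6165 + 4.5134 + 2.443 = 10.5594
Step 3: Objective decrease = 0.5 * g^T H^(-1) g = 5.2797


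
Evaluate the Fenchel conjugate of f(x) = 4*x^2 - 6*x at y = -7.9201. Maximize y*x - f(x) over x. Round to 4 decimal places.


f*(y) = sup_x {y*x - a*x^2 - b*x} = sup_x {(y-b)*x - a*x^2}
FOC: (y - b) - 2a*x = 0 => x* = (y - b)/(2a)
x* = (-7.9201 + 6)/(2*4) = -0.24
f*(-7.9201) = (y-b)^2/(4a) = (-7.9201 + 6)^2/(4*4)
= 3.6868/16 = 0.2304


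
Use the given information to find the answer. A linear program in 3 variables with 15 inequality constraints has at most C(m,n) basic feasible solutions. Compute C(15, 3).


Each vertex corresponds to some choice of n active constraints out of m, so the number of vertices is at most C(m, n) = m! / (n!(m-n)!).
m = 15, n = 3
Numerator: 15 * 14 * 13
Denominator: 3! = 6
C(15, 3) = 455


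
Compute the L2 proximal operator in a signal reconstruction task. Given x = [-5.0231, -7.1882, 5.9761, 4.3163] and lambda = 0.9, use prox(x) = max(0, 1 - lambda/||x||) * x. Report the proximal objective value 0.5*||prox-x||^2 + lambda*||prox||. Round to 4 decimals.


Step 1: Compute ||x||.
||x|| = 11.4563
Step 2: Compute scaling factor.
scale = max(0, 1 - 0.9/11.4563) = 0.9214
Step 3: prox(x) = [-4.6285, -6.6235, 5.5066, 3.9772]
||prox(x)|| = 10.5563
Step 4: Proximal objective.
0.5*||prox-x||^2 = 0.405
lambda*||prox|| = 9.5007
Total = 9.9056


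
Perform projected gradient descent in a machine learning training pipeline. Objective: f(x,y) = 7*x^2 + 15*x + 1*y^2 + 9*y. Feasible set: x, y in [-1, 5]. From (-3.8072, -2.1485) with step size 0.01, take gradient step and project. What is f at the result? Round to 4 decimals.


Step 1: Compute gradient at (-3.8072, -2.1485).
grad_x = 2*7*-3.8072 + 15 = -38.3008
grad_y = 2*1*-2.1485 + 9 = 4.703
Step 2: Gradient step.
x_raw = -3.8072 - 0.01*-38.3008 = -3.4242
y_raw = -2.1485 - 0.01*4.703 = -2.1955
Step 3: Project onto [-1, 5].
x_proj = clip(-3.4242) = -1.0
y_proj = clip(-2.1955) = -1.0
Step 4: Evaluate f.
f(-1.0, -1.0) = -16.0


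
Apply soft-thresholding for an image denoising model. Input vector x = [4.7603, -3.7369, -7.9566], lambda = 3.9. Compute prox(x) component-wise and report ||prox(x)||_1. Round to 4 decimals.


Soft-thresholding with lambda = 3.9:
prox(4.7603) = sign(4.7603)*max(|4.7603| - 3.9, 0) = 0.8603
prox(-3.7369) = sign(-3.7369)*max(|-3.7369| - 3.9, 0) = 0.0
prox(-7.9566) = sign(-7.9566)*max(|-7.9566| - 3.9, 0) = -4.0566
prox(x) = [0.8603, 0.0, -4.0566]
||prox(x)||_1 = 0.8603 + 0.0 + 4.0566 = 4.9169


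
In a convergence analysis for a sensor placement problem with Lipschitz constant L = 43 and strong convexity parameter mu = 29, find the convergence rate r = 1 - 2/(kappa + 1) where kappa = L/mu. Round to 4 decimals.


Step 1: Compute the condition number.
kappa = L/mu = 43/29 = 1.4828
Step 2: Compute the convergence rate.
r = 1 - 2/(kappa + 1) = 1 - 2*mu/(L + mu) = (L - mu)/(L + mu) = 14/72 = 0.1944


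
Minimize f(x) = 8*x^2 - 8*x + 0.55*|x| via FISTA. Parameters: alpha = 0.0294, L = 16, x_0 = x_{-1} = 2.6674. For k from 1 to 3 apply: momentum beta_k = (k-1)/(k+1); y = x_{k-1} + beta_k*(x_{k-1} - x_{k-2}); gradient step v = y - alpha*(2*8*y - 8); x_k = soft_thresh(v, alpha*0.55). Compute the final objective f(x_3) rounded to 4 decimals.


FISTA on f(x) = 8*x^2 - 8*x + 0.55*|x|
L = 16, alpha = 0.0294
Iteration 1: beta = 0.0, y = 2.6674 + 0.0*(2.6674 - 2.6674) = 2.6674
  grad(y) = 34.6784, v = y - alpha*grad = 1.6479
  prox(v) = soft_thresh(1.6479, 0.0162) = 1.6317
Iteration 2: beta = 0.3333, y = 1.6317 + 0.3333*(1.6317 - 2.6674) = 1.2864
  grad(y) = 12.5831, v = y - alpha*grad = 0.9165
  prox(v) = soft_thresh(0.9165, 0.0162) = 0.9003
Iteration 3: beta = 0.5, y = 0.9003 + 0.5*(0.9003 - 1.6317) = 0.5347
  grad(y) = 0.5545, v = y - alpha*grad = 0.5184
  prox(v) = soft_thresh(0.5184, 0.0162) = 0.5022
f(x_3) = 8*0.5022^2 - 8*0.5022 + 0.55*|0.5022| = -1.7238


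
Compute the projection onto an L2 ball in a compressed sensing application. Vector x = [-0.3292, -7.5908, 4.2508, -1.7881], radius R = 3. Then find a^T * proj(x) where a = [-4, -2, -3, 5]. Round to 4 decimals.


Step 1: Compute ||x|| (intermediates to 6 decimals).
||x|| = sqrt((-0.3292)^2 + (-7.5908)^2 + 4.2508^2 + (-1.7881)^2) = 8.887925
Step 2: Project.
Since ||x|| > R, scale = R/||x|| = 3/8.887925 = 0.337537, proj(x) = scale * x
proj(x) = [-0.111117, -2.562176, 1.434802, -0.60355]
Step 3: Dot product.
a^T * proj(x) = -4*(-0.111117) - 2*(-2.562176) - 3*1.434802 + 5*(-0.60355) = -1.7533


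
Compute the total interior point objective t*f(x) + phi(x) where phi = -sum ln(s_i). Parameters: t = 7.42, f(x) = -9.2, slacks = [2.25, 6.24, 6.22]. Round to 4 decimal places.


Step 1: Compute log-barrier.
ln values: [0.8109, 1.831, 1.8278]
phi = -(0.8109 + 1.831 + 1.8278) = -4.4697
Step 2: Compute augmented objective.
t*f(x) = 7.42*-9.2 = -68.264
Total = -68.264 - 4.4697 = -72.7337


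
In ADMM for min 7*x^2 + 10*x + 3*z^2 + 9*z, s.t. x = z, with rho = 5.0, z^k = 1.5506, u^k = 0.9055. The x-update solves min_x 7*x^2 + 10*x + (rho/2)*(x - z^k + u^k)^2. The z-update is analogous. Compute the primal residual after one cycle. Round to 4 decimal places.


ADMM iteration with rho = 5.0, z^k = 1.5506, u^k = 0.9055
Step 1: x-update.
Minimize 7*x^2 + 10*x + (5.0/2)*(x - 1.5506 + 0.9055)^2
FOC: (2*7 + 5.0)*x = -10 + 5.0*(1.5506 - 0.9055)
x^{k+1} = -0.3566
Step 2: z-update.
Minimize 3*z^2 + 9*z + (5.0/2)*(-0.3566 - z + 0.9055)^2
FOC: (2*3 + 5.0)*z = -9 + 5.0*(-0.3566 + 0.9055)
z^{k+1} = -0.5687
Step 3: u-update.
u^{k+1} = 0.9055 - 0.3566 + 0.5687 = 1.1176
Step 4: Primal residual = |-0.3566 + 0.5687| = 0.2121


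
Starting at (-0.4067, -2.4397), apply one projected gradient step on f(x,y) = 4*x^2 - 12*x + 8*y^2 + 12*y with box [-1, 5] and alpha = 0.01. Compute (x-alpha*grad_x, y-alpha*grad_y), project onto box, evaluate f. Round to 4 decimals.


Step 1: Compute gradient at (-0.4067, -2.4397).
grad_x = 2*4*-0.4067 - 12 = -15.2536
grad_y = 2*8*-2.4397 + 12 = -27.0352
Step 2: Gradient step.
x_raw = -0.4067 - 0.01*-15.2536 = -0.2542
y_raw = -2.4397 - 0.01*-27.0352 = -2.1693
Step 3: Project onto [-1, 5].
x_proj = clip(-0.2542) = -0.2542
y_proj = clip(-2.1693) = -1.0
Step 4: Evaluate f.
f(-0.2542, -1.0) = -0.6916


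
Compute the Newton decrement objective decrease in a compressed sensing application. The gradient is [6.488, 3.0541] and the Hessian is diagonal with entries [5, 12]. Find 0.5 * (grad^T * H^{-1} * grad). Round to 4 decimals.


Step 1: H is diagonal, so H^(-1) * g = [1.2976, 0.2545].
Step 2: g^T H^(-1) g = sum_i g_i^2 / H_ii
  = (6.488)^2/5 + (3.0541)^2/12
  = 8.4188 + 0.7773 = 9.1961
Step 3: Objective decrease = 0.5 * g^T H^(-1) g = 4.5981


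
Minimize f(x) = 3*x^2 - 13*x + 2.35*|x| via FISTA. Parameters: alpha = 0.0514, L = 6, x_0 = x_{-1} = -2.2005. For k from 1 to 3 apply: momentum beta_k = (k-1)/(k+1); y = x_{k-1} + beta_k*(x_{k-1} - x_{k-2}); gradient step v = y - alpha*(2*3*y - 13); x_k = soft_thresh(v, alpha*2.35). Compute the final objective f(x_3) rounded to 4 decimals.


FISTA on f(x) = 3*x^2 - 13*x + 2.35*|x|
L = 6, alpha = 0.0514
Iteration 1: beta = 0.0, y = -2.2005 + 0.0*(-2.2005 + 2.2005) = -2.2005
  grad(y) = -26.203, v = y - alpha*grad = -0.8537
  prox(v) = soft_thresh(-0.8537, 0.1208) = -0.7329
Iteration 2: beta = 0.3333, y = -0.7329 + 0.3333*(-0.7329 + 2.2005) = -0.2437
  grad(y) = -14.462, v = y - alpha*grad = 0.4997
  prox(v) = soft_thresh(0.4997, 0.1208) = 0.3789
Iteration 3: beta = 0.5, y = 0.3789 + 0.5*(0.3789 + 0.7329) = 0.9348
  grad(y) = -7.3914, v = y - alpha*grad = 1.3147
  prox(v) = soft_thresh(1.3147, 0.1208) = 1.1939
f(x_3) = 3*1.1939^2 - 13*1.1939 + 2.35*|1.1939| = -8.4388


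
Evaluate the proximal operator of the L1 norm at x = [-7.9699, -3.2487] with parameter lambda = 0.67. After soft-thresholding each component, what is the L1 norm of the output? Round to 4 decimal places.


Soft-thresholding with lambda = 0.67:
prox(-7.9699) = sign(-7.9699)*max(|-7.9699| - 0.67, 0) = -7.2999
prox(-3.2487) = sign(-3.2487)*max(|-3.2487| - 0.67, 0) = -2.5787
prox(x) = [-7.2999, -2.5787]
||prox(x)||_1 = 7.2999 + 2.5787 = 9.8786


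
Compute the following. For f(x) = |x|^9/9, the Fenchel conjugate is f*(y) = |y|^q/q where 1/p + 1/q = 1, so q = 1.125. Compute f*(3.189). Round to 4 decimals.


The conjugate exponent q satisfies 1/p + 1/q = 1.
p = 9, so q = 9/(9 - 1) = 1.125
|y|^q = 3.189^1.125 = 3.6865
f*(3.189) = 3.6865 / 1.125 = 3.2769


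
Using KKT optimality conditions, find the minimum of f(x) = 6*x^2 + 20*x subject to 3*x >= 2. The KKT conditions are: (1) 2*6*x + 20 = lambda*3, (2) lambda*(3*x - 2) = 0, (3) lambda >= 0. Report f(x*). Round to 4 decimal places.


Step 1: Try lambda = 0 (constraint inactive).
x_unc = -20/(2*6) = -1.6667
Check: 3*-1.6667 = -5.0001 < 2 -- violated!
Step 2: Constraint must be active: 3*x = 2
x* = 2/3 = 0.6667 (rounded; the exact value 2/3 is used below)
lambda = (2*6*(2/3) + 20)/3 = 9.3333
Step 3: Compute optimal value.
f(x*) = 6*(2/3)^2 + 20*(2/3) = 16.0


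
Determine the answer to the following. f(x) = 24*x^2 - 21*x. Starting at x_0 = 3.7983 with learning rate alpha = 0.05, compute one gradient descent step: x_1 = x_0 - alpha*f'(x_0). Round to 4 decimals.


We compute the gradient at x_0 and apply the update.
f'(x) = 48*x - 21
f'(3.7983) = 48*3.7983 - 21 = 161.3184
x_1 = 3.7983 - 0.05*161.3184 = -4.2676


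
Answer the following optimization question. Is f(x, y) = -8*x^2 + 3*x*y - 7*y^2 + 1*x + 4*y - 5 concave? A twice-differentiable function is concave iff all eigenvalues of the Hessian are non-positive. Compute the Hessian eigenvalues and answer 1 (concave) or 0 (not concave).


The Hessian of f(x,y) = -8*x^2 + 3*x*y - 7*y^2 + 1*x + 4*y - 5 is:
H = [[-16, 3], [3, -14]]
Trace = -16 - 14 = -30
Determinant = -16*-14 - (3)^2 = 215
Discriminant = (-30)^2 - 4*215 = 40.0
Eigenvalues: lambda_1 = -18.1623, lambda_2 = -11.8377
The function is concave.

1


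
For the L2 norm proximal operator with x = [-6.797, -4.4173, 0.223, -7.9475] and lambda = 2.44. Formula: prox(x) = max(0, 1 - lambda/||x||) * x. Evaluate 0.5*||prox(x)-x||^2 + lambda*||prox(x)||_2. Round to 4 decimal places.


Step 1: Compute ||x||.
||x|| = 11.3545
Step 2: Compute scaling factor.
scale = max(0, 1 - 2.44/11.3545) = 0.7851
Step 3: prox(x) = [-5.3364, -3.4681, 0.1751, -6.2396]
||prox(x)|| = 8.9145
Step 4: Proximal objective.
0.5*||prox-x||^2 = 2.9768
lambda*||prox|| = 21.7514
Total = 24.7281


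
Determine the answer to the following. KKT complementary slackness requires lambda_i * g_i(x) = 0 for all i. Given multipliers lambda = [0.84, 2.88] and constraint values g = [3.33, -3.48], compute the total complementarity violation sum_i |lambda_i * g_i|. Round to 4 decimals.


KKT complementary slackness check:
lambda_1 * g_1 = 0.84 * 3.33 = 2.7972
lambda_2 * g_2 = 2.88 * -3.48 = -10.0224
Total violation = 2.7972 + 10.0224 = 12.8196


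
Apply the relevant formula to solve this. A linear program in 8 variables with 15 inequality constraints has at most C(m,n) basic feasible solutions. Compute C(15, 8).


Each vertex corresponds to some choice of n active constraints out of m, so the number of vertices is at most C(m, n) = m! / (n!(m-n)!).
m = 15, n = 8
Numerator: 15 * 14 * 13 * 12 * 11 * 10 * 9 * 8
Denominator: 8! = 40320
C(15, 8) = 6435


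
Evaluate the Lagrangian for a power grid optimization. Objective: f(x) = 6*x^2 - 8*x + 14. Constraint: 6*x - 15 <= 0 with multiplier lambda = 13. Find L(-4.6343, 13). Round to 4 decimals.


Step 1: Evaluate f(x).
f(-4.6343) = 6*(-4.6343)^2 - 8*(-4.6343) + 14 = 179.9348
Step 2: Evaluate g(x).
g(-4.6343) = 6*-4.6343 - 15 = -42.8058
Step 3: Compute Lagrangian.
L = 179.9348 + 13*-42.8058 = -376.5406


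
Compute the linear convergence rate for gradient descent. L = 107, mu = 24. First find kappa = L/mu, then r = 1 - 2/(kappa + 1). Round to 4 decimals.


Step 1: Compute the condition number.
kappa = L/mu = 107/24 = 4.4583
Step 2: Compute the convergence rate.
r = 1 - 2/(kappa + 1) = 1 - 2*mu/(L + mu) = (L - mu)/(L + mu) = 83/131 = 0.6336


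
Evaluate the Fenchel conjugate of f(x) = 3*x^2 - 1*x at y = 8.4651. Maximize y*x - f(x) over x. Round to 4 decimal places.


f*(y) = sup_x {y*x - a*x^2 - b*x} = sup_x {(y-b)*x - a*x^2}
FOC: (y - b) - 2a*x = 0 => x* = (y - b)/(2a)
x* = (8.4651 + 1)/(2*3) = 1.5775
f*(8.4651) = (y-b)^2/(4a) = (8.4651 + 1)^2/(4*3)
= 89.5881/12 = 7.4657


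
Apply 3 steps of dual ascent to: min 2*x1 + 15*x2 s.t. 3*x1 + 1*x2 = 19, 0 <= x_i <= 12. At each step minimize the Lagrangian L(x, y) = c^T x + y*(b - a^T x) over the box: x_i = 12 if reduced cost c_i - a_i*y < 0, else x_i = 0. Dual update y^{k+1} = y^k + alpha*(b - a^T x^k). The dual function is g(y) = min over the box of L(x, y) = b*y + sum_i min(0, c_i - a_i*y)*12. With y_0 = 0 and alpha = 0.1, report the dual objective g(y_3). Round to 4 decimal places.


Dual ascent for LP: min 2*x1 + 15*x2, 3*x1 + 1*x2 = 19, 0 <= x_i <= 12
Step 1: y^k = 0.0, reduced costs: (2.0, 15.0)
  x^k = (0.0, 0.0), subgradient = b - a^T x = 19.0
  y^{k+1} = 0.0 + 0.1*19.0 = 1.9
Step 2: y^k = 1.9, reduced costs: (-3.7, 13.1)
  x^k = (12.0, 0.0), subgradient = b - a^T x = -17.0
  y^{k+1} = 1.9 + 0.1*-17.0 = 0.2
Step 3: y^k = 0.2, reduced costs: (1.4, 14.8)
  x^k = (0.0, 0.0), subgradient = b - a^T x = 19.0
  y^{k+1} = 0.2 + 0.1*19.0 = 2.1
Dual objective at y_3 = 2.1: reduced costs (-4.3, 12.9), box minimizer x = (12.0, 0.0)
g(y_3) = b*y + (c1 - a1*y)*x1 + (c2 - a2*y)*x2 = 19*2.1 + (-4.3)*12.0 + 12.9*0.0 = 39.9 - 51.6 + 0.0 = -11.7


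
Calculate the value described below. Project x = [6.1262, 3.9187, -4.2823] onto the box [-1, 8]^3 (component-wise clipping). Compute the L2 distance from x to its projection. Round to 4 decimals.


Project each component onto [-1, 8].
clip(6.1262) = 6.1262, clip(3.9187) = 3.9187, clip(-4.2823) = -1.0
Projection = [6.1262, 3.9187, -1.0]
Squared diffs: [0.0, 0.0, 10.7735]
Distance = sqrt(10.7735) = 3.2823


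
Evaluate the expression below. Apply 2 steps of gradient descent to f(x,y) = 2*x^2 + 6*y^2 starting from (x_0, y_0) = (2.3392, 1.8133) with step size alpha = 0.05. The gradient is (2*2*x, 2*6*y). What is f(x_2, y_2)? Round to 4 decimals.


Gradient descent on f(x,y) = 2*x^2 + 6*y^2.
Starting point: (2.3392, 1.8133), alpha = 0.05
Step 1: grad_x = 2*2*2.3392 = 9.3568, grad_y = 2*6*1.8133 = 21.7596
  x_1 = 2.3392 - 0.05*9.3568 = 1.8714
  y_1 = 1.8133 - 0.05*21.7596 = 0.7253
Step 2: grad_x = 2*2*1.8714 = 7.4854, grad_y = 2*6*0.7253 = 8.7038
  x_2 = 1.8714 - 0.05*7.4854 = 1.4971
  y_2 = 0.7253 - 0.05*8.7038 = 0.2901
f(1.4971, 0.2901) = 2*1.4971^2 + 6*0.2901^2 = 4.9876


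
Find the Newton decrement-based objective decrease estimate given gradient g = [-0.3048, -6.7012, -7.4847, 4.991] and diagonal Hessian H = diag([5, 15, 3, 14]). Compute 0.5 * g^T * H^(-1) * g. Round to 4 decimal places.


Step 1: H is diagonal, so H^(-1) * g = [-0.061, -0.4467, -2.4949, 0.3565].
Step 2: g^T H^(-1) g = sum_i g_i^2 / H_ii
  = (-0.3048)^2/5 + (-6.7012)^2/15 + (-7.4847)^2/3 + (4.991)^2/14
  = 0.0186 + 2.9937 + 18.6736 + 1.7793 = 23.4652
Step 3: Objective decrease = 0.5 * g^T H^(-1) g = 11.7326


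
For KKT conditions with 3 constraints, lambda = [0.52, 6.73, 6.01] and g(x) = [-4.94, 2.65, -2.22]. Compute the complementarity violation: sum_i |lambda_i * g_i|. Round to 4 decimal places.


KKT complementary slackness check:
lambda_1 * g_1 = 0.52 * -4.94 = -2.5688
lambda_2 * g_2 = 6.73 * 2.65 = 17.8345
lambda_3 * g_3 = 6.01 * -2.22 = -13.3422
Total violation = 2.5688 + 17.8345 + 13.3422 = 33.7455


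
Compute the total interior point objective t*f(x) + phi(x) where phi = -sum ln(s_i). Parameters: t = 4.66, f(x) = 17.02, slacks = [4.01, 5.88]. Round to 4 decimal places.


Step 1: Compute log-barrier.
ln values: [1.3888, 1.7716]
phi = -(1.3888 + 1.7716) = -3.1603
Step 2: Compute augmented objective.
t*f(x) = 4.66*17.02 = 79.3132
Total = 79.3132 - 3.1603 = 76.1529


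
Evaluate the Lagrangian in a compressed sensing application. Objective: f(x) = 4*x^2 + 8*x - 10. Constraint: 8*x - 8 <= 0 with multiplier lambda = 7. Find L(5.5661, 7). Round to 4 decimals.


Step 1: Evaluate f(x).
f(5.5661) = 4*5.5661^2 + 8*5.5661 - 10 = 158.4547
Step 2: Evaluate g(x).
g(5.5661) = 8*5.5661 - 8 = 36.5288
Step 3: Compute Lagrangian.
L = 158.4547 + 7*36.5288 = 414.1563


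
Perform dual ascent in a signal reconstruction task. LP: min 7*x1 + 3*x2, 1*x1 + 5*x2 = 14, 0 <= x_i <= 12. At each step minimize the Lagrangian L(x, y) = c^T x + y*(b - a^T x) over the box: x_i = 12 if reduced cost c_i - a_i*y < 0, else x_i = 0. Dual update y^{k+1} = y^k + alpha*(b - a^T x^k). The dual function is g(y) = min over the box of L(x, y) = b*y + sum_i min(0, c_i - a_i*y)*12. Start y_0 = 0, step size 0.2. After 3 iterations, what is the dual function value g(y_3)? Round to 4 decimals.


Dual ascent for LP: min 7*x1 + 3*x2, 1*x1 + 5*x2 = 14, 0 <= x_i <= 12
Step 1: y^k = 0.0, reduced costs: (7.0, 3.0)
  x^k = (0.0, 0.0), subgradient = b - a^T x = 14.0
  y^{k+1} = 0.0 + 0.2*14.0 = 2.8
Step 2: y^k = 2.8, reduced costs: (4.2, -11.0)
  x^k = (0.0, 12.0), subgradient = b - a^T x = -46.0
  y^{k+1} = 2.8 + 0.2*-46.0 = -6.4
Step 3: y^k = -6.4, reduced costs: (13.4, 35.0)
  x^k = (0.0, 0.0), subgradient = b - a^T x = 14.0
  y^{k+1} = -6.4 + 0.2*14.0 = -3.6
Dual objective at y_3 = -3.6: reduced costs (10.6, 21.0), box minimizer x = (0.0, 0.0)
g(y_3) = b*y + (c1 - a1*y)*x1 + (c2 - a2*y)*x2 = 14*(-3.6) + 10.6*0.0 + 21.0*0.0 = -50.4 + 0.0 + 0.0 = -50.4


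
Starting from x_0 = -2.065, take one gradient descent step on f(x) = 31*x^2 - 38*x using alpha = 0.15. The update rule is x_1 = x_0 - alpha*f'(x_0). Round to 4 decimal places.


We compute the gradient at x_0 and apply the update.
f'(x) = 62*x - 38
f'(-2.065) = 62*-2.065 - 38 = -166.03
x_1 = -2.065 - 0.15*-166.03 = 22.8395


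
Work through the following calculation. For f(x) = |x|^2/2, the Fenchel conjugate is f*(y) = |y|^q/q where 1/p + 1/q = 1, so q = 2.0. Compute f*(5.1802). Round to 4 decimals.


The conjugate exponent q satisfies 1/p + 1/q = 1.
p = 2, so q = 2/(2 - 1) = 2.0
|y|^q = 5.1802^2.0 = 26.8345
f*(5.1802) = 26.8345 / 2.0 = 13.4172


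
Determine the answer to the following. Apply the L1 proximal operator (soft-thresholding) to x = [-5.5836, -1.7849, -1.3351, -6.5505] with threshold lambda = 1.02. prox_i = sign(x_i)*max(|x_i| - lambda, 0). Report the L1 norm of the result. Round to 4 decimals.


Soft-thresholding with lambda = 1.02:
prox(-5.5836) = sign(-5.5836)*max(|-5.5836| - 1.02, 0) = -4.5636
prox(-1.7849) = sign(-1.7849)*max(|-1.7849| - 1.02, 0) = -0.7649
prox(-1.3351) = sign(-1.3351)*max(|-1.3351| - 1.02, 0) = -0.3151
prox(-6.5505) = sign(-6.5505)*max(|-6.5505| - 1.02, 0) = -5.5305
prox(x) = [-4.5636, -0.7649, -0.3151, -5.5305]
||prox(x)||_1 = 4.5636 + 0.7649 + 0.3151 + 5.5305 = 11.1741


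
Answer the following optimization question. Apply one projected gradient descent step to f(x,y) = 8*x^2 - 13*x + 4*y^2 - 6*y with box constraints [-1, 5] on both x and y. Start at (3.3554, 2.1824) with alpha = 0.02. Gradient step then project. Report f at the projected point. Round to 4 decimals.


Step 1: Compute gradient at (3.3554, 2.1824).
grad_x = 2*8*3.3554 - 13 = 40.6864
grad_y = 2*4*2.1824 - 6 = 11.4592
Step 2: Gradient step.
x_raw = 3.3554 - 0.02*40.6864 = 2.5417
y_raw = 2.1824 - 0.02*11.4592 = 1.9532
Step 3: Project onto [-1, 5].
x_proj = clip(2.5417) = 2.5417
y_proj = clip(1.9532) = 1.9532
Step 4: Evaluate f.
f(2.5417, 1.9532) = 22.18


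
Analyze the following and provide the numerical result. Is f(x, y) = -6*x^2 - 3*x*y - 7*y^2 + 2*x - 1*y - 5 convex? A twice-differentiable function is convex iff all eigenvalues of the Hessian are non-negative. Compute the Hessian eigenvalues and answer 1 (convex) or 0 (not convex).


The Hessian of f(x,y) = -6*x^2 - 3*x*y - 7*y^2 + 2*x - 1*y - 5 is:
H = [[-12, -3], [-3, -14]]
Trace = -12 - 14 = -26
Determinant = -12*-14 - (-3)^2 = 159
Discriminant = (-26)^2 - 4*159 = 40.0
Eigenvalues: lambda_1 = -16.1623, lambda_2 = -9.8377
The function is not convex.

0


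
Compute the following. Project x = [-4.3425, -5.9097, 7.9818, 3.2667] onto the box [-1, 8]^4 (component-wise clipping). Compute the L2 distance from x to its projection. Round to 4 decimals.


Project each component onto [-1, 8].
clip(-4.3425) = -1.0, clip(-5.9097) = -1.0, clip(7.9818) = 7.9818, clip(3.2667) = 3.2667
Projection = [-1.0, -1.0, 7.9818, 3.2667]
Squared diffs: [11.1723, 24.1052, 0.0, 0.0]
Distance = sqrt(35.2775) = 5.9395


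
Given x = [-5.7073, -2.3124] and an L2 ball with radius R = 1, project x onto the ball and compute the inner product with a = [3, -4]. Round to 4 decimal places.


Step 1: Compute ||x|| (intermediates to 6 decimals).
||x|| = sqrt((-5.7073)^2 + (-2.3124)^2) = 6.15796
Step 2: Project.
Since ||x|| > R, scale = R/||x|| = 1/6.15796 = 0.162391, proj(x) = scale * x
proj(x) = [-0.926814, -0.375513]
Step 3: Dot product.
a^T * proj(x) = 3*(-0.926814) - 4*(-0.375513) = -1.2784
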